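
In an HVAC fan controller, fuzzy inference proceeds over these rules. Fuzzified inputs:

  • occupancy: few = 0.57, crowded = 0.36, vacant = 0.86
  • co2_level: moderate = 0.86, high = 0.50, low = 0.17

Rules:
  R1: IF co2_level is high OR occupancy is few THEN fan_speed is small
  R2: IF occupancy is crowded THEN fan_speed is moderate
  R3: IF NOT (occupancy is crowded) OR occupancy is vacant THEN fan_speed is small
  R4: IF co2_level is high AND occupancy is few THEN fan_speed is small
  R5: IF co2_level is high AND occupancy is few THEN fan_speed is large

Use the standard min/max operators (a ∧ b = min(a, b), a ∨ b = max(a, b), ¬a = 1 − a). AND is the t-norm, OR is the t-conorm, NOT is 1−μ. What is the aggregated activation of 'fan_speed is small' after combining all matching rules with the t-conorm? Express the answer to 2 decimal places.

0.86

R1: high=0.50, few=0.57; OR[max(a, b)] → w = 0.57
R2: crowded=0.36 → w = 0.36
R3: ¬crowded=1−0.36=0.64, vacant=0.86; OR[max(a, b)] → w = 0.86
R4: high=0.50, few=0.57; AND[min(a, b)] → w = 0.50
R5: high=0.50, few=0.57; AND[min(a, b)] → w = 0.50
Rules with consequent 'small': {R1, R3, R4} → strengths 0.57, 0.86, 0.50
Aggregate via t-conorm [max(a, b)]: 0.86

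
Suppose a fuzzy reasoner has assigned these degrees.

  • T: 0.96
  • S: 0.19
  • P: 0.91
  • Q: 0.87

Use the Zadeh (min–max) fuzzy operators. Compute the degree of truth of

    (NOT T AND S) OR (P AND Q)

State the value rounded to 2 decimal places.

0.87

NOT T = 1 − 0.96 = 0.04
NOT T AND S = min(a, b) on (0.04, 0.19) = 0.04
P AND Q = min(a, b) on (0.91, 0.87) = 0.87
(NOT T AND S) OR (P AND Q) = max(a, b) on (0.04, 0.87) = 0.87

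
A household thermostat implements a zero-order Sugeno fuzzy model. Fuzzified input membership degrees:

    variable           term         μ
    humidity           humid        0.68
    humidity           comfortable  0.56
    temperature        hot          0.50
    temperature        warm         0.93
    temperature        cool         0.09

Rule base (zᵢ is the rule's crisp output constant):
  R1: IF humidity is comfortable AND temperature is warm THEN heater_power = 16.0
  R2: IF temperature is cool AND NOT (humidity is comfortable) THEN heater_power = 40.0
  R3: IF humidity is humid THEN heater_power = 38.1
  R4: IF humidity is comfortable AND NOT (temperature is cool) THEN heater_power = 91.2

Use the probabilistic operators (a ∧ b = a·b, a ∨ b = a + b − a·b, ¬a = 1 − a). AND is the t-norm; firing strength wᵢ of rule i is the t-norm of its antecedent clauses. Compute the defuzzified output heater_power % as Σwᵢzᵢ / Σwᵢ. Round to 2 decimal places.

R1 (z=16.0): comfortable=0.56, warm=0.93; AND[a·b] → w = 0.5208
R2 (z=40.0): cool=0.09, ¬comfortable=1−0.56=0.44; AND[a·b] → w = 0.0396
R3 (z=38.1): humid=0.68 → w = 0.6800
R4 (z=91.2): comfortable=0.56, ¬cool=1−0.09=0.91; AND[a·b] → w = 0.5096
Weighted average = (0.5208·16.0 + 0.0396·40.0 + 0.6800·38.1 + 0.5096·91.2) / (0.5208 + 0.0396 + 0.6800 + 0.5096)
  = 82.3003 / 1.7500 = 47.03

47.03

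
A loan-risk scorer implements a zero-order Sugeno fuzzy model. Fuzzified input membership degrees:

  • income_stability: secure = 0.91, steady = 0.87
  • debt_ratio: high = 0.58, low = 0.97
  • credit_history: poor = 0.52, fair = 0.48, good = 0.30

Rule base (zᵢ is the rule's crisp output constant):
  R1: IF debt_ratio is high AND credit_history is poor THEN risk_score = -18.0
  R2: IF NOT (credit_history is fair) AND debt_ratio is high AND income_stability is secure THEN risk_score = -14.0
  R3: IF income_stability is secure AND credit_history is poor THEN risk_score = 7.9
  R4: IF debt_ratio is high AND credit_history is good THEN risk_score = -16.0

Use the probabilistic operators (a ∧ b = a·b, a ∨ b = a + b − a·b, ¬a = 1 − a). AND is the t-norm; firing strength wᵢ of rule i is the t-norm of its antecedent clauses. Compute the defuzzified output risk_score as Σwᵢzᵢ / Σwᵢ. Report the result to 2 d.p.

R1 (z=-18.0): high=0.58, poor=0.52; AND[a·b] → w = 0.3016
R2 (z=-14.0): ¬fair=1−0.48=0.52, high=0.58, secure=0.91; AND[a·b] → w = 0.2745
R3 (z=7.9): secure=0.91, poor=0.52; AND[a·b] → w = 0.4732
R4 (z=-16.0): high=0.58, good=0.30; AND[a·b] → w = 0.1740
Weighted average = (0.3016·-18.0 + 0.2745·-14.0 + 0.4732·7.9 + 0.1740·-16.0) / (0.3016 + 0.2745 + 0.4732 + 0.1740)
  = -8.3169 / 1.2233 = -6.80

-6.80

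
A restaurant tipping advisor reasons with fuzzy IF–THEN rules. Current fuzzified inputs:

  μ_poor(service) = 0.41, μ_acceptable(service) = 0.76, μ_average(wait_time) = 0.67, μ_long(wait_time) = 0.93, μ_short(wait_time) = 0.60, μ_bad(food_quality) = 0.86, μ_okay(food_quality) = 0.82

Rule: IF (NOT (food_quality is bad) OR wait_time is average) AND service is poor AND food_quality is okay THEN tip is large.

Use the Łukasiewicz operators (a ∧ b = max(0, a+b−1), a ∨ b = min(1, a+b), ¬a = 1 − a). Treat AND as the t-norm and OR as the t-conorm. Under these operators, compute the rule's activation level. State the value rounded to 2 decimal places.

0.04

firing strength: (¬bad=1−0.86=0.14 OR average=0.67) = 0.81; AND[max(0, a+b−1)] with poor=0.41, okay=0.82 → w = 0.04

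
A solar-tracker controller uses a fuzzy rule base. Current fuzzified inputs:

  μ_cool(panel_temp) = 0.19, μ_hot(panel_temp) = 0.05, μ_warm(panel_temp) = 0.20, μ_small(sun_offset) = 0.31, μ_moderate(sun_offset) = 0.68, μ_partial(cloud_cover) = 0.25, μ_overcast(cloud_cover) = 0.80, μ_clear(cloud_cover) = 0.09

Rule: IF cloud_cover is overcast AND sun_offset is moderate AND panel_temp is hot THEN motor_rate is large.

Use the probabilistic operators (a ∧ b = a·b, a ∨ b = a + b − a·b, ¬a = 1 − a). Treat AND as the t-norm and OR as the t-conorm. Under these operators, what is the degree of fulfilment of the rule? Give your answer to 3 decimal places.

0.027

firing strength: overcast=0.80, moderate=0.68, hot=0.05; AND[a·b] → w = 0.0272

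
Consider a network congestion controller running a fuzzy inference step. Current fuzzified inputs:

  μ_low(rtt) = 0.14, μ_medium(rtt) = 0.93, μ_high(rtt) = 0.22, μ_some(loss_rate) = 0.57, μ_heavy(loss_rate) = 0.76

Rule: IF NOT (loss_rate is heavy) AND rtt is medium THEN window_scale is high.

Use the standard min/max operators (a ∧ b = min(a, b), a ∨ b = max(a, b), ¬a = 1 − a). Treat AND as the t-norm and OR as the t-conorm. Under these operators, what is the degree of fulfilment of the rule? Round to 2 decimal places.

0.24

firing strength: ¬heavy=1−0.76=0.24, medium=0.93; AND[min(a, b)] → w = 0.24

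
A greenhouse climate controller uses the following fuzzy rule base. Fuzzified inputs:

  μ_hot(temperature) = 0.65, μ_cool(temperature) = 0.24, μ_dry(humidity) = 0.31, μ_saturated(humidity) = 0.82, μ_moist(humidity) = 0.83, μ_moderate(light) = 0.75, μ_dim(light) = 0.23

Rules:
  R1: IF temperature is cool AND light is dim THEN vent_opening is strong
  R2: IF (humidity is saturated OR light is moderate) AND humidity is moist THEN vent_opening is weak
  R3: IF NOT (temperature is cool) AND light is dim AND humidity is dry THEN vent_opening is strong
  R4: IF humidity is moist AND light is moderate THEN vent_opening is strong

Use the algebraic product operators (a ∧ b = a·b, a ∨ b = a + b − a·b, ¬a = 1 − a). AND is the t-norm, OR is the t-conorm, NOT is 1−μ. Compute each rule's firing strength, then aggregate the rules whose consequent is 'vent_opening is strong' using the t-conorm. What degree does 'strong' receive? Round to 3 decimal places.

R1: cool=0.24, dim=0.23; AND[a·b] → w = 0.0552
R2: (saturated=0.82 OR moderate=0.75) = 0.9550; AND[a·b] with moist=0.83 → w = 0.7926
R3: ¬cool=1−0.24=0.76, dim=0.23, dry=0.31; AND[a·b] → w = 0.0542
R4: moist=0.83, moderate=0.75; AND[a·b] → w = 0.6225
Rules with consequent 'strong': {R1, R3, R4} → strengths 0.0552, 0.0542, 0.6225
Aggregate via t-conorm [a + b − a·b]: 0.6627

0.663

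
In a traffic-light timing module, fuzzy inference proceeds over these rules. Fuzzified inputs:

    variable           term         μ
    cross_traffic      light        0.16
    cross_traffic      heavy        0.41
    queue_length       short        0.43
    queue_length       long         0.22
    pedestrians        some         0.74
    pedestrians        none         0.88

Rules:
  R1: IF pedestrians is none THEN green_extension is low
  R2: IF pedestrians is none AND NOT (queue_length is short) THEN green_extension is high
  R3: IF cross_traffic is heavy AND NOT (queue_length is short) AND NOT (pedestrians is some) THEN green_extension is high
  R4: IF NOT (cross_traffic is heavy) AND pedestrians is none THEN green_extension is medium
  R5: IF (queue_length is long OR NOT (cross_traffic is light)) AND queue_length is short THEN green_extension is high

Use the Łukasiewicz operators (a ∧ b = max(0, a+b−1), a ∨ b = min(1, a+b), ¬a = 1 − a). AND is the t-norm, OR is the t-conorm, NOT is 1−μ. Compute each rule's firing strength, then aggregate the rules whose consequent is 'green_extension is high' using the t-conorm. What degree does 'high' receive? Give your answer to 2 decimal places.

R1: none=0.88 → w = 0.88
R2: none=0.88, ¬short=1−0.43=0.57; AND[max(0, a+b−1)] → w = 0.45
R3: heavy=0.41, ¬short=1−0.43=0.57, ¬some=1−0.74=0.26; AND[max(0, a+b−1)] → w = 0.00
R4: ¬heavy=1−0.41=0.59, none=0.88; AND[max(0, a+b−1)] → w = 0.47
R5: (long=0.22 OR ¬light=1−0.16=0.84) = 1.00; AND[max(0, a+b−1)] with short=0.43 → w = 0.43
Rules with consequent 'high': {R2, R3, R5} → strengths 0.45, 0.00, 0.43
Aggregate via t-conorm [min(1, a+b)]: 0.88

0.88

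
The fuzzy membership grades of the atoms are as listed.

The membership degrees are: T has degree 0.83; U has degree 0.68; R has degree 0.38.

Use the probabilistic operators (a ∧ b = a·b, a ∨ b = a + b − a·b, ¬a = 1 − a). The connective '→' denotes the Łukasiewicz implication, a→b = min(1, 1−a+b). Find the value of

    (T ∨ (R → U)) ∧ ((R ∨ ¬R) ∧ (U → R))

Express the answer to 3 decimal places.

0.535

R → U  [Łukasiewicz: min(1, 1−a+b)] with a=0.3800, b=0.6800 → 1.0000
T ∨ (R → U) = a + b − a·b on (0.8300, 1.0000) = 1.0000
¬R = 1 − 0.3800 = 0.6200
R ∨ ¬R = a + b − a·b on (0.3800, 0.6200) = 0.7644
U → R  [Łukasiewicz: min(1, 1−a+b)] with a=0.6800, b=0.3800 → 0.7000
(R ∨ ¬R) ∧ (U → R) = a·b on (0.7644, 0.7000) = 0.5351
(T ∨ (R → U)) ∧ ((R ∨ ¬R) ∧ (U → R)) = a·b on (1.0000, 0.5351) = 0.5351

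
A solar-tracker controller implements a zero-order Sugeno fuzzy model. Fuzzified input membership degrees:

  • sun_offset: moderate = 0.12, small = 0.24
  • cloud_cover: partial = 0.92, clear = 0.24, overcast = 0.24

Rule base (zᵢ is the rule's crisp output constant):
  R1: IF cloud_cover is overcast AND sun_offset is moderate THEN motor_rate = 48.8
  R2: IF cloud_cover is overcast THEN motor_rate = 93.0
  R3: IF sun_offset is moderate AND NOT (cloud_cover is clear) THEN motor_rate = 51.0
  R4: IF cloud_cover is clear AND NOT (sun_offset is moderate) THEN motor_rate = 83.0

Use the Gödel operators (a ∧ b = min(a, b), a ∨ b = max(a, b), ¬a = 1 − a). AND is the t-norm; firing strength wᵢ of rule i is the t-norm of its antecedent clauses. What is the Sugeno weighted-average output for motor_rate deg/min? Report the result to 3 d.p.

R1 (z=48.8): overcast=0.24, moderate=0.12; AND[min(a, b)] → w = 0.12
R2 (z=93.0): overcast=0.24 → w = 0.24
R3 (z=51.0): moderate=0.12, ¬clear=1−0.24=0.76; AND[min(a, b)] → w = 0.12
R4 (z=83.0): clear=0.24, ¬moderate=1−0.12=0.88; AND[min(a, b)] → w = 0.24
Weighted average = (0.12·48.8 + 0.24·93.0 + 0.12·51.0 + 0.24·83.0) / (0.12 + 0.24 + 0.12 + 0.24)
  = 54.2160 / 0.7200 = 75.300

75.300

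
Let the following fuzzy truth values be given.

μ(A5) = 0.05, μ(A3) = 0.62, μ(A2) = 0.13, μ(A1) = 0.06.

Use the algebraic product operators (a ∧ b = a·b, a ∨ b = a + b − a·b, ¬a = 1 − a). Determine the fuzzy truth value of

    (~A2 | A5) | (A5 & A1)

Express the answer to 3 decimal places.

~A2 = 1 − 0.1300 = 0.8700
~A2 | A5 = a + b − a·b on (0.8700, 0.0500) = 0.8765
A5 & A1 = a·b on (0.0500, 0.0600) = 0.0030
(~A2 | A5) | (A5 & A1) = a + b − a·b on (0.8765, 0.0030) = 0.8769

0.877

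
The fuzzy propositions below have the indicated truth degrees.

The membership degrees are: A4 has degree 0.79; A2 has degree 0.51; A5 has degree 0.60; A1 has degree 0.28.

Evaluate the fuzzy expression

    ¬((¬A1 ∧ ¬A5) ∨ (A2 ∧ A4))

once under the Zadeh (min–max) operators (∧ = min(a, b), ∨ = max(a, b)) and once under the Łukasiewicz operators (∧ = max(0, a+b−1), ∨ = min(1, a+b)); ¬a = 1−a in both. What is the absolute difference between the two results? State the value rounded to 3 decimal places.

0.090

Under Zadeh (min–max):
  ¬A1 = 1 − 0.28 = 0.72
  ¬A5 = 1 − 0.60 = 0.40
  ¬A1 ∧ ¬A5 = min(a, b) on (0.72, 0.40) = 0.40
  A2 ∧ A4 = min(a, b) on (0.51, 0.79) = 0.51
  (¬A1 ∧ ¬A5) ∨ (A2 ∧ A4) = max(a, b) on (0.40, 0.51) = 0.51
  ¬((¬A1 ∧ ¬A5) ∨ (A2 ∧ A4)) = 1 − 0.51 = 0.49
  → value = 0.4900
Under Łukasiewicz:
  ¬A1 = 1 − 0.28 = 0.72
  ¬A5 = 1 − 0.60 = 0.40
  ¬A1 ∧ ¬A5 = max(0, a+b−1) on (0.72, 0.40) = 0.12
  A2 ∧ A4 = max(0, a+b−1) on (0.51, 0.79) = 0.30
  (¬A1 ∧ ¬A5) ∨ (A2 ∧ A4) = min(1, a+b) on (0.12, 0.30) = 0.42
  ¬((¬A1 ∧ ¬A5) ∨ (A2 ∧ A4)) = 1 − 0.42 = 0.58
  → value = 0.5800
|0.4900 − 0.5800| = 0.090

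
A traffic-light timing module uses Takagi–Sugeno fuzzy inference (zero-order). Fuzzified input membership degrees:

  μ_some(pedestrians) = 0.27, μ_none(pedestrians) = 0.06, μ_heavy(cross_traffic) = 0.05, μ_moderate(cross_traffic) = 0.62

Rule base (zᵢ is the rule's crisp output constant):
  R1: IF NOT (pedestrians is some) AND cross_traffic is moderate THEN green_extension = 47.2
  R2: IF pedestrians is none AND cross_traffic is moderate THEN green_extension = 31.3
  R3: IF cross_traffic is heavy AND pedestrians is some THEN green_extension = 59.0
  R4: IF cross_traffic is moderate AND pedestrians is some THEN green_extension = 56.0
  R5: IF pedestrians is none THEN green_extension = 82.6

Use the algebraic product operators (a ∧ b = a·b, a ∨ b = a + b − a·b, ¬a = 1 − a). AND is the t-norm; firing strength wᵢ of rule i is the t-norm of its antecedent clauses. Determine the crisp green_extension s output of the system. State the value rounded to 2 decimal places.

R1 (z=47.2): ¬some=1−0.27=0.73, moderate=0.62; AND[a·b] → w = 0.4526
R2 (z=31.3): none=0.06, moderate=0.62; AND[a·b] → w = 0.0372
R3 (z=59.0): heavy=0.05, some=0.27; AND[a·b] → w = 0.0135
R4 (z=56.0): moderate=0.62, some=0.27; AND[a·b] → w = 0.1674
R5 (z=82.6): none=0.06 → w = 0.0600
Weighted average = (0.4526·47.2 + 0.0372·31.3 + 0.0135·59.0 + 0.1674·56.0 + 0.0600·82.6) / (0.4526 + 0.0372 + 0.0135 + 0.1674 + 0.0600)
  = 37.6540 / 0.7307 = 51.53

51.53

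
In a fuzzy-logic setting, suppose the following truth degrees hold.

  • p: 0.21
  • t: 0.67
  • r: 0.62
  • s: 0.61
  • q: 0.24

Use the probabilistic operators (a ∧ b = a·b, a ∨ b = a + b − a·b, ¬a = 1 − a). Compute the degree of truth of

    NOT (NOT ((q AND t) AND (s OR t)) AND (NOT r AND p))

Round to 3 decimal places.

q AND t = a·b on (0.2400, 0.6700) = 0.1608
s OR t = a + b − a·b on (0.6100, 0.6700) = 0.8713
(q AND t) AND (s OR t) = a·b on (0.1608, 0.8713) = 0.1401
NOT ((q AND t) AND (s OR t)) = 1 − 0.1401 = 0.8599
NOT r = 1 − 0.6200 = 0.3800
NOT r AND p = a·b on (0.3800, 0.2100) = 0.0798
NOT ((q AND t) AND (s OR t)) AND (NOT r AND p) = a·b on (0.8599, 0.0798) = 0.0686
NOT (NOT ((q AND t) AND (s OR t)) AND (NOT r AND p)) = 1 − 0.0686 = 0.9314

0.931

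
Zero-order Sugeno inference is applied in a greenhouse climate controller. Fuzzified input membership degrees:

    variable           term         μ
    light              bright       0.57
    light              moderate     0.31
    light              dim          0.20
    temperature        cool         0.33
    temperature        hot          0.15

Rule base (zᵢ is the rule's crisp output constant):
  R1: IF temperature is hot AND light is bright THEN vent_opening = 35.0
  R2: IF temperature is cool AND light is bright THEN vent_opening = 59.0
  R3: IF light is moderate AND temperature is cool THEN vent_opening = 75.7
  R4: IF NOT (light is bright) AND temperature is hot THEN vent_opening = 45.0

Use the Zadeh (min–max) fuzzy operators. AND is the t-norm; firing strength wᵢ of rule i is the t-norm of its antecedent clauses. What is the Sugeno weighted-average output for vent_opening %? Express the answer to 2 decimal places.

58.44

R1 (z=35.0): hot=0.15, bright=0.57; AND[min(a, b)] → w = 0.15
R2 (z=59.0): cool=0.33, bright=0.57; AND[min(a, b)] → w = 0.33
R3 (z=75.7): moderate=0.31, cool=0.33; AND[min(a, b)] → w = 0.31
R4 (z=45.0): ¬bright=1−0.57=0.43, hot=0.15; AND[min(a, b)] → w = 0.15
Weighted average = (0.15·35.0 + 0.33·59.0 + 0.31·75.7 + 0.15·45.0) / (0.15 + 0.33 + 0.31 + 0.15)
  = 54.9370 / 0.9400 = 58.44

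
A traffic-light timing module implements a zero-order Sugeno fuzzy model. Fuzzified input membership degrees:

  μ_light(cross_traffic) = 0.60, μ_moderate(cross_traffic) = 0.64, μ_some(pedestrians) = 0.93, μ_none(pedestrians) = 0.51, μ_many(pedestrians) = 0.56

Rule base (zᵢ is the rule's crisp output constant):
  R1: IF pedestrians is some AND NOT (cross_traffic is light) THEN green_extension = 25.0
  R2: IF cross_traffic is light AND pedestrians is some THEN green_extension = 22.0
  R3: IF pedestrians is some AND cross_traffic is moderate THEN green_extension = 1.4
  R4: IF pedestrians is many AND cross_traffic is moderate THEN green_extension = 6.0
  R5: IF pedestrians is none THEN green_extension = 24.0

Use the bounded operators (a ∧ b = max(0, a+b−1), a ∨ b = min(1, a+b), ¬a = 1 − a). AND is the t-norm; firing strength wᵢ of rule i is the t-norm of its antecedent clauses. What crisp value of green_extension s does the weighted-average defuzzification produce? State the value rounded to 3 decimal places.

R1 (z=25.0): some=0.93, ¬light=1−0.60=0.40; AND[max(0, a+b−1)] → w = 0.33
R2 (z=22.0): light=0.60, some=0.93; AND[max(0, a+b−1)] → w = 0.53
R3 (z=1.4): some=0.93, moderate=0.64; AND[max(0, a+b−1)] → w = 0.57
R4 (z=6.0): many=0.56, moderate=0.64; AND[max(0, a+b−1)] → w = 0.20
R5 (z=24.0): none=0.51 → w = 0.51
Weighted average = (0.33·25.0 + 0.53·22.0 + 0.57·1.4 + 0.20·6.0 + 0.51·24.0) / (0.33 + 0.53 + 0.57 + 0.20 + 0.51)
  = 34.1480 / 2.1400 = 15.957

15.957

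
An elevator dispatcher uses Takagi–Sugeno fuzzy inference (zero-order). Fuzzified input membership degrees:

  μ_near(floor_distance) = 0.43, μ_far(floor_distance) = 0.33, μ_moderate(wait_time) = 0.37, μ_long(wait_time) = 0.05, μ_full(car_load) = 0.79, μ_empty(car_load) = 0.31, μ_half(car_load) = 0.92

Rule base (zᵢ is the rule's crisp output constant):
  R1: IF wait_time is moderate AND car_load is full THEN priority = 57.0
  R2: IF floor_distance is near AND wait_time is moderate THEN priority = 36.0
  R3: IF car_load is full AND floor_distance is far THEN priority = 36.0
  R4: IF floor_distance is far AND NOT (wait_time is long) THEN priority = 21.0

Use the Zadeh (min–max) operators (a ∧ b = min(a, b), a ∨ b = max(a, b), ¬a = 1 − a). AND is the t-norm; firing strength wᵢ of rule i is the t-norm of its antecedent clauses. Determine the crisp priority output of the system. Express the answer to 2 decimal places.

R1 (z=57.0): moderate=0.37, full=0.79; AND[min(a, b)] → w = 0.37
R2 (z=36.0): near=0.43, moderate=0.37; AND[min(a, b)] → w = 0.37
R3 (z=36.0): full=0.79, far=0.33; AND[min(a, b)] → w = 0.33
R4 (z=21.0): far=0.33, ¬long=1−0.05=0.95; AND[min(a, b)] → w = 0.33
Weighted average = (0.37·57.0 + 0.37·36.0 + 0.33·36.0 + 0.33·21.0) / (0.37 + 0.37 + 0.33 + 0.33)
  = 53.2200 / 1.4000 = 38.01

38.01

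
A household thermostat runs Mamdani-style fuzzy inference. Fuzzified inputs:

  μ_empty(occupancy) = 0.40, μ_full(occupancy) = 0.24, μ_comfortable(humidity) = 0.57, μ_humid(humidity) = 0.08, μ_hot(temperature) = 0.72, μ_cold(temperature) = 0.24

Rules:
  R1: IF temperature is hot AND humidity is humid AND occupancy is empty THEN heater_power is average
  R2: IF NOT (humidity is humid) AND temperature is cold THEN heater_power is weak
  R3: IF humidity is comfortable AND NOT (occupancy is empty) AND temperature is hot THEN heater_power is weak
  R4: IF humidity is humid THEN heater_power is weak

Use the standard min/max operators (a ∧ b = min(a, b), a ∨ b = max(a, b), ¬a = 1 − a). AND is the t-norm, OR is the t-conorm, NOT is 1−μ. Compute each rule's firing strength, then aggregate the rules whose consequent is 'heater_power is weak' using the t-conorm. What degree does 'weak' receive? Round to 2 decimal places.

0.57

R1: hot=0.72, humid=0.08, empty=0.40; AND[min(a, b)] → w = 0.08
R2: ¬humid=1−0.08=0.92, cold=0.24; AND[min(a, b)] → w = 0.24
R3: comfortable=0.57, ¬empty=1−0.40=0.60, hot=0.72; AND[min(a, b)] → w = 0.57
R4: humid=0.08 → w = 0.08
Rules with consequent 'weak': {R2, R3, R4} → strengths 0.24, 0.57, 0.08
Aggregate via t-conorm [max(a, b)]: 0.57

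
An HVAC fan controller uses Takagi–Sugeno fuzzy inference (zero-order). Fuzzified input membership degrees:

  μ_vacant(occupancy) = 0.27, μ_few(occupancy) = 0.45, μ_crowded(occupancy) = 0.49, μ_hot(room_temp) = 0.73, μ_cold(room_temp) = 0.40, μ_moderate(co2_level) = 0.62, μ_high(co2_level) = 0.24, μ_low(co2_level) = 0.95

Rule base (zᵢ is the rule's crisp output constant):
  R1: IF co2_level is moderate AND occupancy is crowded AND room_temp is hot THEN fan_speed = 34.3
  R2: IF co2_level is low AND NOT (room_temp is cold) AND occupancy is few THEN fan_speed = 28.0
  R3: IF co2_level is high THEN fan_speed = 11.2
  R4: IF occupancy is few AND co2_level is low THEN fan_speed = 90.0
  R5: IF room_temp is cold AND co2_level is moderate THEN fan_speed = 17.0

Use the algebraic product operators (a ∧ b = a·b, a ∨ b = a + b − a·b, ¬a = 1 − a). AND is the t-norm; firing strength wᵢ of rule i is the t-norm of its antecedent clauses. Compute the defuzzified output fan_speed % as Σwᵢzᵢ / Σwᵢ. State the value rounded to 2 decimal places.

43.17

R1 (z=34.3): moderate=0.62, crowded=0.49, hot=0.73; AND[a·b] → w = 0.2218
R2 (z=28.0): low=0.95, ¬cold=1−0.40=0.60, few=0.45; AND[a·b] → w = 0.2565
R3 (z=11.2): high=0.24 → w = 0.2400
R4 (z=90.0): few=0.45, low=0.95; AND[a·b] → w = 0.4275
R5 (z=17.0): cold=0.40, moderate=0.62; AND[a·b] → w = 0.2480
Weighted average = (0.2218·34.3 + 0.2565·28.0 + 0.2400·11.2 + 0.4275·90.0 + 0.2480·17.0) / (0.2218 + 0.2565 + 0.2400 + 0.4275 + 0.2480)
  = 60.1678 / 1.3938 = 43.17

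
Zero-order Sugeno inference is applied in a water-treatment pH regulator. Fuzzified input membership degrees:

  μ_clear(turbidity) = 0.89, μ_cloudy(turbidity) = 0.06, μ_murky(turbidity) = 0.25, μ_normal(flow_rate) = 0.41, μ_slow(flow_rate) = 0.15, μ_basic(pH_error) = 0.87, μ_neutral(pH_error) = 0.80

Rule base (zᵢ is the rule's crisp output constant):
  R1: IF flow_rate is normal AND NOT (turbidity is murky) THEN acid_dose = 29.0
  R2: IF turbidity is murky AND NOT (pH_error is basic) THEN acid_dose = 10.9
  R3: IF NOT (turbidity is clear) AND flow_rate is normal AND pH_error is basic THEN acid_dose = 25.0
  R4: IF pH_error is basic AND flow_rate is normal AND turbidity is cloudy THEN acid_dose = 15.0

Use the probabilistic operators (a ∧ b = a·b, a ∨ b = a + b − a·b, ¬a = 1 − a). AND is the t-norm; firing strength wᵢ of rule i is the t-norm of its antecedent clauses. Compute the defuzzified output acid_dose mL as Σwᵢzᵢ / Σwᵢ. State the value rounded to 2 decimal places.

R1 (z=29.0): normal=0.41, ¬murky=1−0.25=0.75; AND[a·b] → w = 0.3075
R2 (z=10.9): murky=0.25, ¬basic=1−0.87=0.13; AND[a·b] → w = 0.0325
R3 (z=25.0): ¬clear=1−0.89=0.11, normal=0.41, basic=0.87; AND[a·b] → w = 0.0392
R4 (z=15.0): basic=0.87, normal=0.41, cloudy=0.06; AND[a·b] → w = 0.0214
Weighted average = (0.3075·29.0 + 0.0325·10.9 + 0.0392·25.0 + 0.0214·15.0) / (0.3075 + 0.0325 + 0.0392 + 0.0214)
  = 10.5737 / 0.4006 = 26.39

26.39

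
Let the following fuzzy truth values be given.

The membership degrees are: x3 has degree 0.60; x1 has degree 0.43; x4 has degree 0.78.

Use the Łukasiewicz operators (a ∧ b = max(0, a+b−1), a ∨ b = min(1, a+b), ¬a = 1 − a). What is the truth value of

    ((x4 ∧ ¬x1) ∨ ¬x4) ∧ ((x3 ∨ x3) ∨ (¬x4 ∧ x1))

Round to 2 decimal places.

¬x1 = 1 − 0.43 = 0.57
x4 ∧ ¬x1 = max(0, a+b−1) on (0.78, 0.57) = 0.35
¬x4 = 1 − 0.78 = 0.22
(x4 ∧ ¬x1) ∨ ¬x4 = min(1, a+b) on (0.35, 0.22) = 0.57
x3 ∨ x3 = min(1, a+b) on (0.60, 0.60) = 1.00
¬x4 = 1 − 0.78 = 0.22
¬x4 ∧ x1 = max(0, a+b−1) on (0.22, 0.43) = 0.00
(x3 ∨ x3) ∨ (¬x4 ∧ x1) = min(1, a+b) on (1.00, 0.00) = 1.00
((x4 ∧ ¬x1) ∨ ¬x4) ∧ ((x3 ∨ x3) ∨ (¬x4 ∧ x1)) = max(0, a+b−1) on (0.57, 1.00) = 0.57

0.57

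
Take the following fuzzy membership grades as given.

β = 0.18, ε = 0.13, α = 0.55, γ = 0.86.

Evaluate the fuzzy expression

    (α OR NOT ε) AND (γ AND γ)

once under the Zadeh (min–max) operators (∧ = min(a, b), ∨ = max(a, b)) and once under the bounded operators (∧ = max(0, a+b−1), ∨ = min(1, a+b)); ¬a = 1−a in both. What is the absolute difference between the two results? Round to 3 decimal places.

0.140

Under Zadeh (min–max):
  NOT ε = 1 − 0.13 = 0.87
  α OR NOT ε = max(a, b) on (0.55, 0.87) = 0.87
  γ AND γ = min(a, b) on (0.86, 0.86) = 0.86
  (α OR NOT ε) AND (γ AND γ) = min(a, b) on (0.87, 0.86) = 0.86
  → value = 0.8600
Under bounded:
  NOT ε = 1 − 0.13 = 0.87
  α OR NOT ε = min(1, a+b) on (0.55, 0.87) = 1.00
  γ AND γ = max(0, a+b−1) on (0.86, 0.86) = 0.72
  (α OR NOT ε) AND (γ AND γ) = max(0, a+b−1) on (1.00, 0.72) = 0.72
  → value = 0.7200
|0.8600 − 0.7200| = 0.140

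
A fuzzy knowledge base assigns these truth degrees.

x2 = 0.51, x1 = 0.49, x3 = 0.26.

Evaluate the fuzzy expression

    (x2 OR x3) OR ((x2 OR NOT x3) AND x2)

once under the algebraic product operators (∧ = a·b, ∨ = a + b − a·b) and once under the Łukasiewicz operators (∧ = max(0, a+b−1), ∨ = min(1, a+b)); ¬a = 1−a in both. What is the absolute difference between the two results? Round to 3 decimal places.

0.201

Under algebraic product:
  x2 OR x3 = a + b − a·b on (0.5100, 0.2600) = 0.6374
  NOT x3 = 1 − 0.2600 = 0.7400
  x2 OR NOT x3 = a + b − a·b on (0.5100, 0.7400) = 0.8726
  (x2 OR NOT x3) AND x2 = a·b on (0.8726, 0.5100) = 0.4450
  (x2 OR x3) OR ((x2 OR NOT x3) AND x2) = a + b − a·b on (0.6374, 0.4450) = 0.7988
  → value = 0.7988
Under Łukasiewicz:
  x2 OR x3 = min(1, a+b) on (0.51, 0.26) = 0.77
  NOT x3 = 1 − 0.26 = 0.74
  x2 OR NOT x3 = min(1, a+b) on (0.51, 0.74) = 1.00
  (x2 OR NOT x3) AND x2 = max(0, a+b−1) on (1.00, 0.51) = 0.51
  (x2 OR x3) OR ((x2 OR NOT x3) AND x2) = min(1, a+b) on (0.77, 0.51) = 1.00
  → value = 1.0000
|0.7988 − 1.0000| = 0.201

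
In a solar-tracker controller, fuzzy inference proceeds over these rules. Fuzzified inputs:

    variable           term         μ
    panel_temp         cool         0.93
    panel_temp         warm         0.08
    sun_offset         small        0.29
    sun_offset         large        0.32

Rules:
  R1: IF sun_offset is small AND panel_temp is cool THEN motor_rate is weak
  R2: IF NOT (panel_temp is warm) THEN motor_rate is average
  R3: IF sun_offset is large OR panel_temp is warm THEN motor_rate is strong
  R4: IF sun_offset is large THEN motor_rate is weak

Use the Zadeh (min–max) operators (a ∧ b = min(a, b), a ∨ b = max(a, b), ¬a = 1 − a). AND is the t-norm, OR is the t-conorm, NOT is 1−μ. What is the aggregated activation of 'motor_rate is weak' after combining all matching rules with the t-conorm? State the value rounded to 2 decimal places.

0.32

R1: small=0.29, cool=0.93; AND[min(a, b)] → w = 0.29
R2: ¬warm=1−0.08=0.92 → w = 0.92
R3: large=0.32, warm=0.08; OR[max(a, b)] → w = 0.32
R4: large=0.32 → w = 0.32
Rules with consequent 'weak': {R1, R4} → strengths 0.29, 0.32
Aggregate via t-conorm [max(a, b)]: 0.32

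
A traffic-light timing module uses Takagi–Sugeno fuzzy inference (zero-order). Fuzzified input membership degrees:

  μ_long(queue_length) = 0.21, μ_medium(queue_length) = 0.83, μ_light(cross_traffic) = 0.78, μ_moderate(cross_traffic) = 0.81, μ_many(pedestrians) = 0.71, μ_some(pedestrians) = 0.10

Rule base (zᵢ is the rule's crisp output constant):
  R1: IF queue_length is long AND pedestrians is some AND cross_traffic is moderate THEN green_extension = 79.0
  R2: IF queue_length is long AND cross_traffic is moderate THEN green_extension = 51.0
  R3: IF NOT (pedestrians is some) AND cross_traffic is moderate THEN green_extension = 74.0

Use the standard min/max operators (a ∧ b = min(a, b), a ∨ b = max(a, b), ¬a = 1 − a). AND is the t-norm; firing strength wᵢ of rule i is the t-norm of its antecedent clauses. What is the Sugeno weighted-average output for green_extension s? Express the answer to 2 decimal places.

70.13

R1 (z=79.0): long=0.21, some=0.10, moderate=0.81; AND[min(a, b)] → w = 0.10
R2 (z=51.0): long=0.21, moderate=0.81; AND[min(a, b)] → w = 0.21
R3 (z=74.0): ¬some=1−0.10=0.90, moderate=0.81; AND[min(a, b)] → w = 0.81
Weighted average = (0.10·79.0 + 0.21·51.0 + 0.81·74.0) / (0.10 + 0.21 + 0.81)
  = 78.5500 / 1.1200 = 70.13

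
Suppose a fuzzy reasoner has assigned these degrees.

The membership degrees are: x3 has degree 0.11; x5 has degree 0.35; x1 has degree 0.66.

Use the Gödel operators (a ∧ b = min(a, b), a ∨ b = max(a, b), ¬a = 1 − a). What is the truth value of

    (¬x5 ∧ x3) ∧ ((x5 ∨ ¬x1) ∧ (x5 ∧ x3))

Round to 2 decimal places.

0.11

¬x5 = 1 − 0.35 = 0.65
¬x5 ∧ x3 = min(a, b) on (0.65, 0.11) = 0.11
¬x1 = 1 − 0.66 = 0.34
x5 ∨ ¬x1 = max(a, b) on (0.35, 0.34) = 0.35
x5 ∧ x3 = min(a, b) on (0.35, 0.11) = 0.11
(x5 ∨ ¬x1) ∧ (x5 ∧ x3) = min(a, b) on (0.35, 0.11) = 0.11
(¬x5 ∧ x3) ∧ ((x5 ∨ ¬x1) ∧ (x5 ∧ x3)) = min(a, b) on (0.11, 0.11) = 0.11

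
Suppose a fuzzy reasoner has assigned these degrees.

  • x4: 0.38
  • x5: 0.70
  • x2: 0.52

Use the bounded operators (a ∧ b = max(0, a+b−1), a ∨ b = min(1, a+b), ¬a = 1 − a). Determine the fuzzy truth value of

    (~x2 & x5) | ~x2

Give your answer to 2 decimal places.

~x2 = 1 − 0.52 = 0.48
~x2 & x5 = max(0, a+b−1) on (0.48, 0.70) = 0.18
~x2 = 1 − 0.52 = 0.48
(~x2 & x5) | ~x2 = min(1, a+b) on (0.18, 0.48) = 0.66

0.66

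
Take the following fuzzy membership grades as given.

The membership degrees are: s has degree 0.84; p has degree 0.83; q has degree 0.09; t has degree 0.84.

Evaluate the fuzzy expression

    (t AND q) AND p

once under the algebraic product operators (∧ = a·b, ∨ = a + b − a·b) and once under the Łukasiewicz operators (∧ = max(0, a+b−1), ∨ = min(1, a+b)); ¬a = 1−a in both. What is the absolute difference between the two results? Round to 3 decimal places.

Under algebraic product:
  t AND q = a·b on (0.8400, 0.0900) = 0.0756
  (t AND q) AND p = a·b on (0.0756, 0.8300) = 0.0627
  → value = 0.0627
Under Łukasiewicz:
  t AND q = max(0, a+b−1) on (0.84, 0.09) = 0.00
  (t AND q) AND p = max(0, a+b−1) on (0.00, 0.83) = 0.00
  → value = 0.0000
|0.0627 − 0.0000| = 0.063

0.063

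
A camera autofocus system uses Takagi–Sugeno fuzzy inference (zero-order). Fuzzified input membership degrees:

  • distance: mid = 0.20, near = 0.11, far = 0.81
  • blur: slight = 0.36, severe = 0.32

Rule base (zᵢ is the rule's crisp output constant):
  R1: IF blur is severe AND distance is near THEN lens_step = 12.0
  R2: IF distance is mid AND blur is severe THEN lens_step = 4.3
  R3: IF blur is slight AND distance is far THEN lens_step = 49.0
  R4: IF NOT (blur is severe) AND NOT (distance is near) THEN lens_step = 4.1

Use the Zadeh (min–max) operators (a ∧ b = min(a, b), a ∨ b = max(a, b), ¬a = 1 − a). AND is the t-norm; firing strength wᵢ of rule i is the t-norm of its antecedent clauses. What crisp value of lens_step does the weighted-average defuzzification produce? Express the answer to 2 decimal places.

R1 (z=12.0): severe=0.32, near=0.11; AND[min(a, b)] → w = 0.11
R2 (z=4.3): mid=0.20, severe=0.32; AND[min(a, b)] → w = 0.20
R3 (z=49.0): slight=0.36, far=0.81; AND[min(a, b)] → w = 0.36
R4 (z=4.1): ¬severe=1−0.32=0.68, ¬near=1−0.11=0.89; AND[min(a, b)] → w = 0.68
Weighted average = (0.11·12.0 + 0.20·4.3 + 0.36·49.0 + 0.68·4.1) / (0.11 + 0.20 + 0.36 + 0.68)
  = 22.6080 / 1.3500 = 16.75

16.75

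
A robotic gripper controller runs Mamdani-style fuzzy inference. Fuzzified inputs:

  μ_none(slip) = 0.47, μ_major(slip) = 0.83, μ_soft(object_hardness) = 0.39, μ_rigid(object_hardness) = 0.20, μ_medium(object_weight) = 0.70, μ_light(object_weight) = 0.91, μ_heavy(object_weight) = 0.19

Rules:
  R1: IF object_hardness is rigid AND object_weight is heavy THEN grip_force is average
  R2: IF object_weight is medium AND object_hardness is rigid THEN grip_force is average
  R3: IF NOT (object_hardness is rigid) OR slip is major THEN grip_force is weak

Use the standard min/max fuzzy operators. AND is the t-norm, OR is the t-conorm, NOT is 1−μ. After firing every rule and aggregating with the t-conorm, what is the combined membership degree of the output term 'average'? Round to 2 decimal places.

0.20

R1: rigid=0.20, heavy=0.19; AND[min(a, b)] → w = 0.19
R2: medium=0.70, rigid=0.20; AND[min(a, b)] → w = 0.20
R3: ¬rigid=1−0.20=0.80, major=0.83; OR[max(a, b)] → w = 0.83
Rules with consequent 'average': {R1, R2} → strengths 0.19, 0.20
Aggregate via t-conorm [max(a, b)]: 0.20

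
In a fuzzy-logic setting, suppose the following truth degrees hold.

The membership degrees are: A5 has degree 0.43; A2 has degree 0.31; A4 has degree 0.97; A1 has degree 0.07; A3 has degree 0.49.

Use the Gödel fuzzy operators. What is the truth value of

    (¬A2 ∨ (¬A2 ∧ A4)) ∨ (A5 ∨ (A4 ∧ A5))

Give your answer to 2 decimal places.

¬A2 = 1 − 0.31 = 0.69
¬A2 = 1 − 0.31 = 0.69
¬A2 ∧ A4 = min(a, b) on (0.69, 0.97) = 0.69
¬A2 ∨ (¬A2 ∧ A4) = max(a, b) on (0.69, 0.69) = 0.69
A4 ∧ A5 = min(a, b) on (0.97, 0.43) = 0.43
A5 ∨ (A4 ∧ A5) = max(a, b) on (0.43, 0.43) = 0.43
(¬A2 ∨ (¬A2 ∧ A4)) ∨ (A5 ∨ (A4 ∧ A5)) = max(a, b) on (0.69, 0.43) = 0.69

0.69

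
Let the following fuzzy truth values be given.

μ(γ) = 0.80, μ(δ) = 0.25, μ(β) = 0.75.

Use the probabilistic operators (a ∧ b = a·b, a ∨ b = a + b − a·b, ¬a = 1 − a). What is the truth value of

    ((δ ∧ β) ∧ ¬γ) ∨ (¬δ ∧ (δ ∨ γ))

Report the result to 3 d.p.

δ ∧ β = a·b on (0.2500, 0.7500) = 0.1875
¬γ = 1 − 0.8000 = 0.2000
(δ ∧ β) ∧ ¬γ = a·b on (0.1875, 0.2000) = 0.0375
¬δ = 1 − 0.2500 = 0.7500
δ ∨ γ = a + b − a·b on (0.2500, 0.8000) = 0.8500
¬δ ∧ (δ ∨ γ) = a·b on (0.7500, 0.8500) = 0.6375
((δ ∧ β) ∧ ¬γ) ∨ (¬δ ∧ (δ ∨ γ)) = a + b − a·b on (0.0375, 0.6375) = 0.6511

0.651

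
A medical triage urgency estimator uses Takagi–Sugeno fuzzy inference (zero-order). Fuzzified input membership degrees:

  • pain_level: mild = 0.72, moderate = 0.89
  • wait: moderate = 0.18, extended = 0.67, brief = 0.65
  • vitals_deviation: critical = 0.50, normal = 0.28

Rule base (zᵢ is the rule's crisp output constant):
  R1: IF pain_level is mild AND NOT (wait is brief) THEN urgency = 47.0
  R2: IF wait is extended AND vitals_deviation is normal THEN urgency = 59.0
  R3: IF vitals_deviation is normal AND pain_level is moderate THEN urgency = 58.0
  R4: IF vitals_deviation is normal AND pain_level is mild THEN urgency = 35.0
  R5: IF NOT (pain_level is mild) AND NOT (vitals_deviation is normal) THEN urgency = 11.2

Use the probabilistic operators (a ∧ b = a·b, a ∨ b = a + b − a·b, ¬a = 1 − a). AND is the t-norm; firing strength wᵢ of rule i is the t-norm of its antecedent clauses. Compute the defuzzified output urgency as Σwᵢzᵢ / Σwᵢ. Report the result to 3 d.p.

42.747

R1 (z=47.0): mild=0.72, ¬brief=1−0.65=0.35; AND[a·b] → w = 0.2520
R2 (z=59.0): extended=0.67, normal=0.28; AND[a·b] → w = 0.1876
R3 (z=58.0): normal=0.28, moderate=0.89; AND[a·b] → w = 0.2492
R4 (z=35.0): normal=0.28, mild=0.72; AND[a·b] → w = 0.2016
R5 (z=11.2): ¬mild=1−0.72=0.28, ¬normal=1−0.28=0.72; AND[a·b] → w = 0.2016
Weighted average = (0.2520·47.0 + 0.1876·59.0 + 0.2492·58.0 + 0.2016·35.0 + 0.2016·11.2) / (0.2520 + 0.1876 + 0.2492 + 0.2016 + 0.2016)
  = 46.6799 / 1.0920 = 42.747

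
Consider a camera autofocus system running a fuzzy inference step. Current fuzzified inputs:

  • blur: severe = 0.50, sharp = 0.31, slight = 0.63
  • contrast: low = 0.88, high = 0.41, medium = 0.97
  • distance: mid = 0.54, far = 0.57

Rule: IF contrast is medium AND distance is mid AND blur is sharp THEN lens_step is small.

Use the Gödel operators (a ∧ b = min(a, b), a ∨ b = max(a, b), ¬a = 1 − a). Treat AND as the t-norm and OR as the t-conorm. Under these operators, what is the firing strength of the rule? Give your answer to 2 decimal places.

0.31

firing strength: medium=0.97, mid=0.54, sharp=0.31; AND[min(a, b)] → w = 0.31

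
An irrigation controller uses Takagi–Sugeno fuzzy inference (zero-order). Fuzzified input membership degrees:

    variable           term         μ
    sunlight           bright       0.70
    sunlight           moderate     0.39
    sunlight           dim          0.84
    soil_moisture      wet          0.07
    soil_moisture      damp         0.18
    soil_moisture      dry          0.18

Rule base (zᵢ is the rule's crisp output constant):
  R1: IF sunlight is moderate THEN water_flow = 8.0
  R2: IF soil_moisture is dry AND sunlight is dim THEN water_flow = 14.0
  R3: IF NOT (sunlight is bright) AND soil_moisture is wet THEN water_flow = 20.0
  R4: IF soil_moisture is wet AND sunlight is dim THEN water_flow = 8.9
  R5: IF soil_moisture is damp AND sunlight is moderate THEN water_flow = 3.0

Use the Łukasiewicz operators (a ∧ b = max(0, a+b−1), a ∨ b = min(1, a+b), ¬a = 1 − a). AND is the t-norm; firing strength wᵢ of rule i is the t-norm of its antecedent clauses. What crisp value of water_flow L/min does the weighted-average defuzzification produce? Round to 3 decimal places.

R1 (z=8.0): moderate=0.39 → w = 0.39
R2 (z=14.0): dry=0.18, dim=0.84; AND[max(0, a+b−1)] → w = 0.02
R3 (z=20.0): ¬bright=1−0.70=0.30, wet=0.07; AND[max(0, a+b−1)] → w = 0.00
R4 (z=8.9): wet=0.07, dim=0.84; AND[max(0, a+b−1)] → w = 0.00
R5 (z=3.0): damp=0.18, moderate=0.39; AND[max(0, a+b−1)] → w = 0.00
Weighted average = (0.39·8.0 + 0.02·14.0 + 0.00·20.0 + 0.00·8.9 + 0.00·3.0) / (0.39 + 0.02 + 0.00 + 0.00 + 0.00)
  = 3.4000 / 0.4100 = 8.293

8.293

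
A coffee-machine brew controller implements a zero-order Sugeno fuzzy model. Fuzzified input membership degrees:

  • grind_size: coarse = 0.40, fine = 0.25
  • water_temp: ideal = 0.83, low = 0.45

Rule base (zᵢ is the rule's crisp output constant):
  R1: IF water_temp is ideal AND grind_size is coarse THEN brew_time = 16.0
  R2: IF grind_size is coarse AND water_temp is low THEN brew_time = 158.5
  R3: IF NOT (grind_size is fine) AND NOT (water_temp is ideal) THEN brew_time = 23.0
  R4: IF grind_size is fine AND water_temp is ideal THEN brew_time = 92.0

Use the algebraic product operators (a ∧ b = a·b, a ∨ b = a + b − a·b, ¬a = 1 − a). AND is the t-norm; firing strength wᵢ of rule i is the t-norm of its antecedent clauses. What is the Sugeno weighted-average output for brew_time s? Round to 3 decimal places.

65.956

R1 (z=16.0): ideal=0.83, coarse=0.40; AND[a·b] → w = 0.3320
R2 (z=158.5): coarse=0.40, low=0.45; AND[a·b] → w = 0.1800
R3 (z=23.0): ¬fine=1−0.25=0.75, ¬ideal=1−0.83=0.17; AND[a·b] → w = 0.1275
R4 (z=92.0): fine=0.25, ideal=0.83; AND[a·b] → w = 0.2075
Weighted average = (0.3320·16.0 + 0.1800·158.5 + 0.1275·23.0 + 0.2075·92.0) / (0.3320 + 0.1800 + 0.1275 + 0.2075)
  = 55.8645 / 0.8470 = 65.956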